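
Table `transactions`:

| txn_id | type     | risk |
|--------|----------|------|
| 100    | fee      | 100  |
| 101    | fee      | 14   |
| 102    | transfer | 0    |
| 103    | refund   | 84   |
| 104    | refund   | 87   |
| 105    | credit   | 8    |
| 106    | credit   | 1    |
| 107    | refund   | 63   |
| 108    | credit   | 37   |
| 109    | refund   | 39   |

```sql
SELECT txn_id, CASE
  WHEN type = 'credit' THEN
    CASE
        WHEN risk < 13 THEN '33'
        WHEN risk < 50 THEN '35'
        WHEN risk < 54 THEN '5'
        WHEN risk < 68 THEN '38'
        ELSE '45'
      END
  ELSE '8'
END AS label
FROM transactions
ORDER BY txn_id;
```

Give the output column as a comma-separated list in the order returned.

txn_id=100: type='fee' → outer ELSE → 8
txn_id=101: type='fee' → outer ELSE → 8
txn_id=102: type='transfer' → outer ELSE → 8
txn_id=103: type='refund' → outer ELSE → 8
txn_id=104: type='refund' → outer ELSE → 8
txn_id=105: type='credit' → inner[risk < 13] → 33
txn_id=106: type='credit' → inner[risk < 13] → 33
txn_id=107: type='refund' → outer ELSE → 8
txn_id=108: type='credit' → inner[risk < 50] → 35
txn_id=109: type='refund' → outer ELSE → 8

8, 8, 8, 8, 8, 33, 33, 8, 35, 8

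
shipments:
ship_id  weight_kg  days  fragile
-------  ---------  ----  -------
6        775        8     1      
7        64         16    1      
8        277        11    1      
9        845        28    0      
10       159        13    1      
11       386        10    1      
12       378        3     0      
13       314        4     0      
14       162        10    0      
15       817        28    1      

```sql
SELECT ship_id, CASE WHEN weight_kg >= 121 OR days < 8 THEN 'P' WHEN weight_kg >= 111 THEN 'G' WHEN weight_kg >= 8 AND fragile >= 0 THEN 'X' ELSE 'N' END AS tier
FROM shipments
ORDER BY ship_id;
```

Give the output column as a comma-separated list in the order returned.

P, X, P, P, P, P, P, P, P, P

ship_id=6: weight_kg >= 121 OR days < 8 → P
ship_id=7: weight_kg >= 8 AND fragile >= 0 → X
ship_id=8: weight_kg >= 121 OR days < 8 → P
ship_id=9: weight_kg >= 121 OR days < 8 → P
ship_id=10: weight_kg >= 121 OR days < 8 → P
ship_id=11: weight_kg >= 121 OR days < 8 → P
ship_id=12: weight_kg >= 121 OR days < 8 → P
ship_id=13: weight_kg >= 121 OR days < 8 → P
ship_id=14: weight_kg >= 121 OR days < 8 → P
ship_id=15: weight_kg >= 121 OR days < 8 → P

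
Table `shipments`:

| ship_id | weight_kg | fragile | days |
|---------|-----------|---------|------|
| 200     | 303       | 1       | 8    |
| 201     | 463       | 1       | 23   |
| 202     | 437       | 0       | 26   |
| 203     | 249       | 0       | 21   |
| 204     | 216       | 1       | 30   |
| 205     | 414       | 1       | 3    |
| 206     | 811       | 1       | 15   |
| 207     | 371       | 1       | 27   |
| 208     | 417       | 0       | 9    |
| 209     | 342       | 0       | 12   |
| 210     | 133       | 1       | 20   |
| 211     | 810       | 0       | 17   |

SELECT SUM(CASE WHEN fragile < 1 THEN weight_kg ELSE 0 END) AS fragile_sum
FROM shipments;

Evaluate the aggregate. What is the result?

ship_id=200: ✗
ship_id=201: ✗
ship_id=202: ✓ → 437
ship_id=203: ✓ → 249
ship_id=204: ✗
ship_id=205: ✗
ship_id=206: ✗
ship_id=207: ✗
ship_id=208: ✓ → 417
ship_id=209: ✓ → 342
ship_id=210: ✗
ship_id=211: ✓ → 810
fragile_sum = 437 + 249 + 417 + 342 + 810 = 2255

2255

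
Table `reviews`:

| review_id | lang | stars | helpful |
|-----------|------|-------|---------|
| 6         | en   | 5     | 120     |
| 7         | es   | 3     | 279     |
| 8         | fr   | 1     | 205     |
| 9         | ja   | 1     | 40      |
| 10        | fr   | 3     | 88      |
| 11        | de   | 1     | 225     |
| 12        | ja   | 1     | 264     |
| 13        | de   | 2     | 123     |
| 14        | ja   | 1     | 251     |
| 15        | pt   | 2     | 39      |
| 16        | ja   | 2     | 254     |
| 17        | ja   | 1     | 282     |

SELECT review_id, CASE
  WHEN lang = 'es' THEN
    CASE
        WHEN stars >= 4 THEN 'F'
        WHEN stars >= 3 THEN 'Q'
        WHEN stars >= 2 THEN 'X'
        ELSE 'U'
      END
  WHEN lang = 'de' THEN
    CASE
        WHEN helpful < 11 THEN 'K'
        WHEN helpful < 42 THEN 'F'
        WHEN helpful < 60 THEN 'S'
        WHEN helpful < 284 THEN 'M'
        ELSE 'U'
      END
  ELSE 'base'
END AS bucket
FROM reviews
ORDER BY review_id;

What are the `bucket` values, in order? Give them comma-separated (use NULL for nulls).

review_id=6: lang='en' → outer ELSE → base
review_id=7: lang='es' → inner[stars >= 3] → Q
review_id=8: lang='fr' → outer ELSE → base
review_id=9: lang='ja' → outer ELSE → base
review_id=10: lang='fr' → outer ELSE → base
review_id=11: lang='de' → inner[helpful < 284] → M
review_id=12: lang='ja' → outer ELSE → base
review_id=13: lang='de' → inner[helpful < 284] → M
review_id=14: lang='ja' → outer ELSE → base
review_id=15: lang='pt' → outer ELSE → base
review_id=16: lang='ja' → outer ELSE → base
review_id=17: lang='ja' → outer ELSE → base

base, Q, base, base, base, M, base, M, base, base, base, base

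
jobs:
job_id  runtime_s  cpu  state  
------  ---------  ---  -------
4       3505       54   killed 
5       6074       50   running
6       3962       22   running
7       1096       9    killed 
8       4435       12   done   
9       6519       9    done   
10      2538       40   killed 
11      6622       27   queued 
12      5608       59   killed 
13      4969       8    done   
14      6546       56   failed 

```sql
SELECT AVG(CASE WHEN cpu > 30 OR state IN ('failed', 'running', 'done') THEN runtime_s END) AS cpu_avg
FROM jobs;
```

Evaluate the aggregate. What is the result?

4906.2222222222

job_id=4: ✓ → 3505
job_id=5: ✓ → 6074
job_id=6: ✓ → 3962
job_id=7: ✗
job_id=8: ✓ → 4435
job_id=9: ✓ → 6519
job_id=10: ✓ → 2538
job_id=11: ✗
job_id=12: ✓ → 5608
job_id=13: ✓ → 4969
job_id=14: ✓ → 6546
cpu_avg = (3505 + 6074 + 3962 + 4435 + 6519 + 2538 + 5608 + 4969 + 6546) / 9 = 4906.2222222222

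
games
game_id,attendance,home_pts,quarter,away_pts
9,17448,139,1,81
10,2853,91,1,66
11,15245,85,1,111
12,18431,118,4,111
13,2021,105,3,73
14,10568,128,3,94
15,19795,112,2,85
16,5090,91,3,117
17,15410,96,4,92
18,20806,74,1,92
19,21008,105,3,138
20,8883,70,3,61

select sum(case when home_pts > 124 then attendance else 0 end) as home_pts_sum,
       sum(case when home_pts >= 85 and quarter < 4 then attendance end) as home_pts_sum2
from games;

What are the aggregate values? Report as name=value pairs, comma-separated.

home_pts_sum=28016, home_pts_sum2=94028

[home_pts_sum: home_pts > 124]
game_id=9: ✓ → 17448
game_id=10: ✗
game_id=11: ✗
game_id=12: ✗
game_id=13: ✗
game_id=14: ✓ → 10568
game_id=15: ✗
game_id=16: ✗
game_id=17: ✗
game_id=18: ✗
game_id=19: ✗
game_id=20: ✗
home_pts_sum = 17448 + 10568 = 28016
—
[home_pts_sum2: home_pts >= 85 and quarter < 4]
game_id=9: ✓ → 17448
game_id=10: ✓ → 2853
game_id=11: ✓ → 15245
game_id=12: ✗
game_id=13: ✓ → 2021
game_id=14: ✓ → 10568
game_id=15: ✓ → 19795
game_id=16: ✓ → 5090
game_id=17: ✗
game_id=18: ✗
game_id=19: ✓ → 21008
game_id=20: ✗
home_pts_sum2 = 17448 + 2853 + 15245 + 2021 + 10568 + 19795 + 5090 + 21008 = 94028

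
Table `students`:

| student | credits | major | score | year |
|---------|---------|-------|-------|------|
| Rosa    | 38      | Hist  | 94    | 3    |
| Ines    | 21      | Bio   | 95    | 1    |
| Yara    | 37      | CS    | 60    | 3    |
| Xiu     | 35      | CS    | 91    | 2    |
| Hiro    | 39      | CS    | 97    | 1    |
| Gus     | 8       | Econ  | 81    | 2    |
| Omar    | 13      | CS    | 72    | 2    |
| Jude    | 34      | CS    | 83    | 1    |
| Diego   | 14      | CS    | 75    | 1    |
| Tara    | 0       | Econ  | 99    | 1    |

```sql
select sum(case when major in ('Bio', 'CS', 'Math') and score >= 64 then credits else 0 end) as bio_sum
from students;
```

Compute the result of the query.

student=Rosa: ✗
student=Ines: ✓ → 21
student=Yara: ✗
student=Xiu: ✓ → 35
student=Hiro: ✓ → 39
student=Gus: ✗
student=Omar: ✓ → 13
student=Jude: ✓ → 34
student=Diego: ✓ → 14
student=Tara: ✗
bio_sum = 21 + 35 + 39 + 13 + 34 + 14 = 156

156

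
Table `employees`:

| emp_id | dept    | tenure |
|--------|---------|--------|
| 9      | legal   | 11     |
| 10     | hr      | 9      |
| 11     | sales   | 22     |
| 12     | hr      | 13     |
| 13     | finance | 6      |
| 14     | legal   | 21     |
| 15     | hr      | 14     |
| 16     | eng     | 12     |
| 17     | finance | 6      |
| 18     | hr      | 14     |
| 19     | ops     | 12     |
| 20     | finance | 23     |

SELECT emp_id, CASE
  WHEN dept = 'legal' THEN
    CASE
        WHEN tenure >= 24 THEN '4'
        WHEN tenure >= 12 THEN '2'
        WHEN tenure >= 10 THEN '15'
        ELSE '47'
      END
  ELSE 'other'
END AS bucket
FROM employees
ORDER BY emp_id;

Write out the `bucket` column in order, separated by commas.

15, other, other, other, other, 2, other, other, other, other, other, other

emp_id=9: dept='legal' → inner[tenure >= 10] → 15
emp_id=10: dept='hr' → outer ELSE → other
emp_id=11: dept='sales' → outer ELSE → other
emp_id=12: dept='hr' → outer ELSE → other
emp_id=13: dept='finance' → outer ELSE → other
emp_id=14: dept='legal' → inner[tenure >= 12] → 2
emp_id=15: dept='hr' → outer ELSE → other
emp_id=16: dept='eng' → outer ELSE → other
emp_id=17: dept='finance' → outer ELSE → other
emp_id=18: dept='hr' → outer ELSE → other
emp_id=19: dept='ops' → outer ELSE → other
emp_id=20: dept='finance' → outer ELSE → other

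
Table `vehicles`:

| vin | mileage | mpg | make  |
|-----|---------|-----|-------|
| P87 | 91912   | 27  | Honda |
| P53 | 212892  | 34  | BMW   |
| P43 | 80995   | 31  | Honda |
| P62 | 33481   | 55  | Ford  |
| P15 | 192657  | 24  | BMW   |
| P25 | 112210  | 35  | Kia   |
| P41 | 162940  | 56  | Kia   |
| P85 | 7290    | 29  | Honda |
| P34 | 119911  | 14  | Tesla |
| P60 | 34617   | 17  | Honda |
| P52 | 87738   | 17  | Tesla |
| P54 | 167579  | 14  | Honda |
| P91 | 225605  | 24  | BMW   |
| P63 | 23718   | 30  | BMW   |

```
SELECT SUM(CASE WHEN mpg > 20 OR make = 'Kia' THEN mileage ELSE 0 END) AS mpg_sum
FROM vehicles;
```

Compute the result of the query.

1143700

vin=P87: ✓ → 91912
vin=P53: ✓ → 212892
vin=P43: ✓ → 80995
vin=P62: ✓ → 33481
vin=P15: ✓ → 192657
vin=P25: ✓ → 112210
vin=P41: ✓ → 162940
vin=P85: ✓ → 7290
vin=P34: ✗
vin=P60: ✗
vin=P52: ✗
vin=P54: ✗
vin=P91: ✓ → 225605
vin=P63: ✓ → 23718
mpg_sum = 91912 + 212892 + 80995 + 33481 + 192657 + 112210 + 162940 + 7290 + 225605 + 23718 = 1143700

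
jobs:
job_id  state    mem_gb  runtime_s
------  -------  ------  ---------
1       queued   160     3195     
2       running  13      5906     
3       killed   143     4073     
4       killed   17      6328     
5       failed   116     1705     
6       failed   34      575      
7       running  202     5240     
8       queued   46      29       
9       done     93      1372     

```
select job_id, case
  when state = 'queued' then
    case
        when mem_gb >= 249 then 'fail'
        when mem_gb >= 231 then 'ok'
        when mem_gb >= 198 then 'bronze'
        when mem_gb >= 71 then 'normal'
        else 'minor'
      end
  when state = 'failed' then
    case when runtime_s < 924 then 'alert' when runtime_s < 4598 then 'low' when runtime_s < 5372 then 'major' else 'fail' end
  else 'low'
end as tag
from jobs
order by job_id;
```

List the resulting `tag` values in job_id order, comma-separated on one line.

normal, low, low, low, low, alert, low, minor, low

job_id=1: state='queued' → inner[mem_gb >= 71] → normal
job_id=2: state='running' → outer ELSE → low
job_id=3: state='killed' → outer ELSE → low
job_id=4: state='killed' → outer ELSE → low
job_id=5: state='failed' → inner[runtime_s < 4598] → low
job_id=6: state='failed' → inner[runtime_s < 924] → alert
job_id=7: state='running' → outer ELSE → low
job_id=8: state='queued' → inner[ELSE] → minor
job_id=9: state='done' → outer ELSE → low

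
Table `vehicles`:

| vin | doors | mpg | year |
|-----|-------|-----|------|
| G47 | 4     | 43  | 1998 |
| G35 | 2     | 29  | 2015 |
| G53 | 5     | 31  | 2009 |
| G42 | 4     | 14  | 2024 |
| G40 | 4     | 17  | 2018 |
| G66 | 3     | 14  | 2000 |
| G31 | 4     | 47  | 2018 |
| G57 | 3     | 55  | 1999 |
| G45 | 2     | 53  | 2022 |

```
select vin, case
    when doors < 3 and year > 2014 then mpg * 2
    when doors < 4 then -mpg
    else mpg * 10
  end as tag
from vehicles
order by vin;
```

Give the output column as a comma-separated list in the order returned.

470, 58, 170, 140, 106, 430, 310, -55, -14

vin=G31: ELSE → 470
vin=G35: doors < 3 and year > 2014 → 58
vin=G40: ELSE → 170
vin=G42: ELSE → 140
vin=G45: doors < 3 and year > 2014 → 106
vin=G47: ELSE → 430
vin=G53: ELSE → 310
vin=G57: doors < 4 → -55
vin=G66: doors < 4 → -14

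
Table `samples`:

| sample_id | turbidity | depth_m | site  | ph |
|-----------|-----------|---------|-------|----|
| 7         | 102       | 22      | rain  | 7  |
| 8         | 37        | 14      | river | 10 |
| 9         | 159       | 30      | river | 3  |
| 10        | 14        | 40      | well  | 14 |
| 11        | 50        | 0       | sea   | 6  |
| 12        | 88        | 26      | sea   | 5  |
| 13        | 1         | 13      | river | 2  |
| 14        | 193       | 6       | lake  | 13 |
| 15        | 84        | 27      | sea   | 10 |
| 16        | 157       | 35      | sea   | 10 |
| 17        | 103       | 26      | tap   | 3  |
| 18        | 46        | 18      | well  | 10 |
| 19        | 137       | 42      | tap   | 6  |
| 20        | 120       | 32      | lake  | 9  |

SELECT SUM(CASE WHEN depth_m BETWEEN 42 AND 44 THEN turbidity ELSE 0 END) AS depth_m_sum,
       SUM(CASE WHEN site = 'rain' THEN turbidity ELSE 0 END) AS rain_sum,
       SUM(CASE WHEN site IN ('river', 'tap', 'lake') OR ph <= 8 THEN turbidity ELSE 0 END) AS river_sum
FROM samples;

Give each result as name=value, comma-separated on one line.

depth_m_sum=137, rain_sum=102, river_sum=990

[depth_m_sum: depth_m BETWEEN 42 AND 44]
sample_id=7: ✗
sample_id=8: ✗
sample_id=9: ✗
sample_id=10: ✗
sample_id=11: ✗
sample_id=12: ✗
sample_id=13: ✗
sample_id=14: ✗
sample_id=15: ✗
sample_id=16: ✗
sample_id=17: ✗
sample_id=18: ✗
sample_id=19: ✓ → 137
sample_id=20: ✗
depth_m_sum = 137
—
[rain_sum: site = 'rain']
sample_id=7: ✓ → 102
sample_id=8: ✗
sample_id=9: ✗
sample_id=10: ✗
sample_id=11: ✗
sample_id=12: ✗
sample_id=13: ✗
sample_id=14: ✗
sample_id=15: ✗
sample_id=16: ✗
sample_id=17: ✗
sample_id=18: ✗
sample_id=19: ✗
sample_id=20: ✗
rain_sum = 102
—
[river_sum: site IN ('river', 'tap', 'lake') OR ph <= 8]
sample_id=7: ✓ → 102
sample_id=8: ✓ → 37
sample_id=9: ✓ → 159
sample_id=10: ✗
sample_id=11: ✓ → 50
sample_id=12: ✓ → 88
sample_id=13: ✓ → 1
sample_id=14: ✓ → 193
sample_id=15: ✗
sample_id=16: ✗
sample_id=17: ✓ → 103
sample_id=18: ✗
sample_id=19: ✓ → 137
sample_id=20: ✓ → 120
river_sum = 102 + 37 + 159 + 50 + 88 + 1 + 193 + 103 + 137 + 120 = 990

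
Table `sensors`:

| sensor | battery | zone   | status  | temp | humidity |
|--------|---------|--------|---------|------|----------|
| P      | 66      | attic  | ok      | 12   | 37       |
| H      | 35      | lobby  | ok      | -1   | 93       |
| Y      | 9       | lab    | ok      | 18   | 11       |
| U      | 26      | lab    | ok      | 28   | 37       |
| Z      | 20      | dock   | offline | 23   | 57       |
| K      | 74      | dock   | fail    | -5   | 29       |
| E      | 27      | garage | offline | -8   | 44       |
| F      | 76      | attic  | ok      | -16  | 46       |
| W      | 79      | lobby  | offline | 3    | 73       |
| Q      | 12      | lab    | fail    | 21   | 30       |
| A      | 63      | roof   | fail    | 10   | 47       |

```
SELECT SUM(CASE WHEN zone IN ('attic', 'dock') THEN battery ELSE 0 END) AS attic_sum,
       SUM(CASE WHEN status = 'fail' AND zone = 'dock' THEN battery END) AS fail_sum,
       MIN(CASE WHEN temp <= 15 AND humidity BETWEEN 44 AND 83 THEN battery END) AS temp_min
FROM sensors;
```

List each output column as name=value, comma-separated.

attic_sum=236, fail_sum=74, temp_min=27

[attic_sum: zone IN ('attic', 'dock')]
sensor=P: ✓ → 66
sensor=H: ✗
sensor=Y: ✗
sensor=U: ✗
sensor=Z: ✓ → 20
sensor=K: ✓ → 74
sensor=E: ✗
sensor=F: ✓ → 76
sensor=W: ✗
sensor=Q: ✗
sensor=A: ✗
attic_sum = 66 + 20 + 74 + 76 = 236
—
[fail_sum: status = 'fail' AND zone = 'dock']
sensor=P: ✗
sensor=H: ✗
sensor=Y: ✗
sensor=U: ✗
sensor=Z: ✗
sensor=K: ✓ → 74
sensor=E: ✗
sensor=F: ✗
sensor=W: ✗
sensor=Q: ✗
sensor=A: ✗
fail_sum = 74
—
[temp_min: temp <= 15 AND humidity BETWEEN 44 AND 83]
sensor=P: ✗
sensor=H: ✗
sensor=Y: ✗
sensor=U: ✗
sensor=Z: ✗
sensor=K: ✗
sensor=E: ✓ → 27
sensor=F: ✓ → 76
sensor=W: ✓ → 79
sensor=Q: ✗
sensor=A: ✓ → 63
temp_min = MIN(27, 76, 79, 63) = 27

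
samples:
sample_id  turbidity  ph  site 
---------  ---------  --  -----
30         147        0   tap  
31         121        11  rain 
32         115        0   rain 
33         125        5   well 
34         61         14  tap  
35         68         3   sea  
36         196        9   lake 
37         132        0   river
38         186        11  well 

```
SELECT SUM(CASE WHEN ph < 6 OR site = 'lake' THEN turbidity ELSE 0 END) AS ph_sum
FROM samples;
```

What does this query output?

sample_id=30: ✓ → 147
sample_id=31: ✗
sample_id=32: ✓ → 115
sample_id=33: ✓ → 125
sample_id=34: ✗
sample_id=35: ✓ → 68
sample_id=36: ✓ → 196
sample_id=37: ✓ → 132
sample_id=38: ✗
ph_sum = 147 + 115 + 125 + 68 + 196 + 132 = 783

783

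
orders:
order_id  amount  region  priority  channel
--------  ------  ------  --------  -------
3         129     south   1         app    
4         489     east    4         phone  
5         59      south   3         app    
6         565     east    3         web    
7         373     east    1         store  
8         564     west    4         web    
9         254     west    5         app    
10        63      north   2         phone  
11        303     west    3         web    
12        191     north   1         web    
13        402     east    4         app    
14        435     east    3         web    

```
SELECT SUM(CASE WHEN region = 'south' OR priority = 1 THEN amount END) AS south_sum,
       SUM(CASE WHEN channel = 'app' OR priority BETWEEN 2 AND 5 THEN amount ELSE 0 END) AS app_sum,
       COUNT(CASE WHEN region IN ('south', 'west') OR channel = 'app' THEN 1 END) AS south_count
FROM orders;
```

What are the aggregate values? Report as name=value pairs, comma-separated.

south_sum=752, app_sum=3263, south_count=6

[south_sum: region = 'south' OR priority = 1]
order_id=3: ✓ → 129
order_id=4: ✗
order_id=5: ✓ → 59
order_id=6: ✗
order_id=7: ✓ → 373
order_id=8: ✗
order_id=9: ✗
order_id=10: ✗
order_id=11: ✗
order_id=12: ✓ → 191
order_id=13: ✗
order_id=14: ✗
south_sum = 129 + 59 + 373 + 191 = 752
—
[app_sum: channel = 'app' OR priority BETWEEN 2 AND 5]
order_id=3: ✓ → 129
order_id=4: ✓ → 489
order_id=5: ✓ → 59
order_id=6: ✓ → 565
order_id=7: ✗
order_id=8: ✓ → 564
order_id=9: ✓ → 254
order_id=10: ✓ → 63
order_id=11: ✓ → 303
order_id=12: ✗
order_id=13: ✓ → 402
order_id=14: ✓ → 435
app_sum = 129 + 489 + 59 + 565 + 564 + 254 + 63 + 303 + 402 + 435 = 3263
—
[south_count: region IN ('south', 'west') OR channel = 'app']
order_id=3: ✓ → 1
order_id=4: ✗
order_id=5: ✓ → 1
order_id=6: ✗
order_id=7: ✗
order_id=8: ✓ → 1
order_id=9: ✓ → 1
order_id=10: ✗
order_id=11: ✓ → 1
order_id=12: ✗
order_id=13: ✓ → 1
order_id=14: ✗
south_count = COUNT(1, 1, 1, 1, 1, 1) = 6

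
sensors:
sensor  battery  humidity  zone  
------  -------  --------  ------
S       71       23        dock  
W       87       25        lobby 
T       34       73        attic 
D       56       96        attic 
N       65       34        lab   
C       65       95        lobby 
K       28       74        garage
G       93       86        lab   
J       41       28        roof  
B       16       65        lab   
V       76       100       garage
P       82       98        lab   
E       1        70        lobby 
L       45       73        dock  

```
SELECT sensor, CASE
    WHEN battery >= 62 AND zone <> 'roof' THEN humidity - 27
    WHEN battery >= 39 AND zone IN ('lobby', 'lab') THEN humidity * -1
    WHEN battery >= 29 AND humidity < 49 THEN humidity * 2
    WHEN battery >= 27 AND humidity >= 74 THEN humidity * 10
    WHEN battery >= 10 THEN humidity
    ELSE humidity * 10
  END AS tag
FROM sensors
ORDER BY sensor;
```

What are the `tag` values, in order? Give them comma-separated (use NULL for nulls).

sensor=B: battery >= 10 → 65
sensor=C: battery >= 62 AND zone <> 'roof' → 68
sensor=D: battery >= 27 AND humidity >= 74 → 960
sensor=E: ELSE → 700
sensor=G: battery >= 62 AND zone <> 'roof' → 59
sensor=J: battery >= 29 AND humidity < 49 → 56
sensor=K: battery >= 27 AND humidity >= 74 → 740
sensor=L: battery >= 10 → 73
sensor=N: battery >= 62 AND zone <> 'roof' → 7
sensor=P: battery >= 62 AND zone <> 'roof' → 71
sensor=S: battery >= 62 AND zone <> 'roof' → -4
sensor=T: battery >= 10 → 73
sensor=V: battery >= 62 AND zone <> 'roof' → 73
sensor=W: battery >= 62 AND zone <> 'roof' → -2

65, 68, 960, 700, 59, 56, 740, 73, 7, 71, -4, 73, 73, -2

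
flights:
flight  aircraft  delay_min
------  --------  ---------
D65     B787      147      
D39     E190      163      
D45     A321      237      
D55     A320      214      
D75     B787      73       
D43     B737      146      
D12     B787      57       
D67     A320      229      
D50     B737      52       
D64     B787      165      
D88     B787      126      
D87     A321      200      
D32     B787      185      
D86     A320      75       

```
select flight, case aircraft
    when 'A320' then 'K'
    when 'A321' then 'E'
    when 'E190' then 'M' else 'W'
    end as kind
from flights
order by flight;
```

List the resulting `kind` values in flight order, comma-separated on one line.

W, W, M, W, E, W, K, W, W, K, W, K, E, W

flight=D12: ELSE → W
flight=D32: ELSE → W
flight=D39: aircraft='E190' → M
flight=D43: ELSE → W
flight=D45: aircraft='A321' → E
flight=D50: ELSE → W
flight=D55: aircraft='A320' → K
flight=D64: ELSE → W
flight=D65: ELSE → W
flight=D67: aircraft='A320' → K
flight=D75: ELSE → W
flight=D86: aircraft='A320' → K
flight=D87: aircraft='A321' → E
flight=D88: ELSE → W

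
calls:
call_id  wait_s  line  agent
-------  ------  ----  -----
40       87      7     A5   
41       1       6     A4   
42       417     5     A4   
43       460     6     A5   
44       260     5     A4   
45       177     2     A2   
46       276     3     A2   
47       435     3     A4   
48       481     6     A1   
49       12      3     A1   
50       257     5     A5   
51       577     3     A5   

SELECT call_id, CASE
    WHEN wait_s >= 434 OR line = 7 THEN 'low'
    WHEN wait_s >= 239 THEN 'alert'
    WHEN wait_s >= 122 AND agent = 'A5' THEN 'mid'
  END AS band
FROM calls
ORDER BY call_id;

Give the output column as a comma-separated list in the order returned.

call_id=40: wait_s >= 434 OR line = 7 → low
call_id=41: (no match → NULL) → NULL
call_id=42: wait_s >= 239 → alert
call_id=43: wait_s >= 434 OR line = 7 → low
call_id=44: wait_s >= 239 → alert
call_id=45: (no match → NULL) → NULL
call_id=46: wait_s >= 239 → alert
call_id=47: wait_s >= 434 OR line = 7 → low
call_id=48: wait_s >= 434 OR line = 7 → low
call_id=49: (no match → NULL) → NULL
call_id=50: wait_s >= 239 → alert
call_id=51: wait_s >= 434 OR line = 7 → low

low, NULL, alert, low, alert, NULL, alert, low, low, NULL, alert, low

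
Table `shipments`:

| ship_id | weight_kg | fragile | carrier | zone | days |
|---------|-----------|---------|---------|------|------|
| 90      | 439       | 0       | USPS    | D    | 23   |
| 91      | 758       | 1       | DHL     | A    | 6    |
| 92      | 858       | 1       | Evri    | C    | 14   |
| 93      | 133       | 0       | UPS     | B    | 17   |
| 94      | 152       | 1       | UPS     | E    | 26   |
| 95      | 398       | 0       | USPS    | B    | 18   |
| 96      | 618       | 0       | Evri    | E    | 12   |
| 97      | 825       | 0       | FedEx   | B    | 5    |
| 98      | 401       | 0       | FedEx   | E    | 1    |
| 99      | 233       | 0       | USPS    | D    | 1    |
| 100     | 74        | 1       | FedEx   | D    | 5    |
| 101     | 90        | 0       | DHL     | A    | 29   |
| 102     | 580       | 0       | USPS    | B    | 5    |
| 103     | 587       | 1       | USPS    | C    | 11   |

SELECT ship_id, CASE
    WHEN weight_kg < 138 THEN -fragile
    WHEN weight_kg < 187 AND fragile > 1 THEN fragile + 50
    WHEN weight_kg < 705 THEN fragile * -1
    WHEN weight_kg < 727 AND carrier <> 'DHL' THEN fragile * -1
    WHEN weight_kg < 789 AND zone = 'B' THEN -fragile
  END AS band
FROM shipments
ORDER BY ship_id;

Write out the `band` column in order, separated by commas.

0, NULL, NULL, 0, -1, 0, 0, NULL, 0, 0, -1, 0, 0, -1

ship_id=90: weight_kg < 705 → 0
ship_id=91: (no match → NULL) → NULL
ship_id=92: (no match → NULL) → NULL
ship_id=93: weight_kg < 138 → 0
ship_id=94: weight_kg < 705 → -1
ship_id=95: weight_kg < 705 → 0
ship_id=96: weight_kg < 705 → 0
ship_id=97: (no match → NULL) → NULL
ship_id=98: weight_kg < 705 → 0
ship_id=99: weight_kg < 705 → 0
ship_id=100: weight_kg < 138 → -1
ship_id=101: weight_kg < 138 → 0
ship_id=102: weight_kg < 705 → 0
ship_id=103: weight_kg < 705 → -1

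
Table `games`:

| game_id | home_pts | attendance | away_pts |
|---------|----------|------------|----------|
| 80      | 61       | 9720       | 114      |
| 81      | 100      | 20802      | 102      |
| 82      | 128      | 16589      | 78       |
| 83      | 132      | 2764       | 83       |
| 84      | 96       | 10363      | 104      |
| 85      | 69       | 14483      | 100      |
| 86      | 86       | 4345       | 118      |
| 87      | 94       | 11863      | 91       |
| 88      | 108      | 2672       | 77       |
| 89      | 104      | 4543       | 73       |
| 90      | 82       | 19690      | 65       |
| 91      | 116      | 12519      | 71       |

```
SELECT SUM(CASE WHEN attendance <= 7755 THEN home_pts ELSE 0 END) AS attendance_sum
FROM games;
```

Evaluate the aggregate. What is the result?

430

game_id=80: ✗
game_id=81: ✗
game_id=82: ✗
game_id=83: ✓ → 132
game_id=84: ✗
game_id=85: ✗
game_id=86: ✓ → 86
game_id=87: ✗
game_id=88: ✓ → 108
game_id=89: ✓ → 104
game_id=90: ✗
game_id=91: ✗
attendance_sum = 132 + 86 + 108 + 104 = 430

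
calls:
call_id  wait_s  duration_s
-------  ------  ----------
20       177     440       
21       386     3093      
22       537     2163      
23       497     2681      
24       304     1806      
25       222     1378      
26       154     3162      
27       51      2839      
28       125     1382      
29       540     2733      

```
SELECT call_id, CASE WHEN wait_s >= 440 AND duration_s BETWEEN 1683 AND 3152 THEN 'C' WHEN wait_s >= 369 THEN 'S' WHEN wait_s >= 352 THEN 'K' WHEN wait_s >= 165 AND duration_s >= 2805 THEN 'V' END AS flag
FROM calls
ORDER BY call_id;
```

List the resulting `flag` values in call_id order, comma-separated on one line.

NULL, S, C, C, NULL, NULL, NULL, NULL, NULL, C

call_id=20: (no match → NULL) → NULL
call_id=21: wait_s >= 369 → S
call_id=22: wait_s >= 440 AND duration_s BETWEEN 1683 AND 3152 → C
call_id=23: wait_s >= 440 AND duration_s BETWEEN 1683 AND 3152 → C
call_id=24: (no match → NULL) → NULL
call_id=25: (no match → NULL) → NULL
call_id=26: (no match → NULL) → NULL
call_id=27: (no match → NULL) → NULL
call_id=28: (no match → NULL) → NULL
call_id=29: wait_s >= 440 AND duration_s BETWEEN 1683 AND 3152 → C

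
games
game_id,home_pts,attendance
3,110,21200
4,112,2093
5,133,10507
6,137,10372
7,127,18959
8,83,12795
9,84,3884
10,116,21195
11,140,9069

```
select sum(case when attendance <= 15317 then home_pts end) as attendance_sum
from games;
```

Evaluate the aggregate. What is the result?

689

game_id=3: ✗
game_id=4: ✓ → 112
game_id=5: ✓ → 133
game_id=6: ✓ → 137
game_id=7: ✗
game_id=8: ✓ → 83
game_id=9: ✓ → 84
game_id=10: ✗
game_id=11: ✓ → 140
attendance_sum = 112 + 133 + 137 + 83 + 84 + 140 = 689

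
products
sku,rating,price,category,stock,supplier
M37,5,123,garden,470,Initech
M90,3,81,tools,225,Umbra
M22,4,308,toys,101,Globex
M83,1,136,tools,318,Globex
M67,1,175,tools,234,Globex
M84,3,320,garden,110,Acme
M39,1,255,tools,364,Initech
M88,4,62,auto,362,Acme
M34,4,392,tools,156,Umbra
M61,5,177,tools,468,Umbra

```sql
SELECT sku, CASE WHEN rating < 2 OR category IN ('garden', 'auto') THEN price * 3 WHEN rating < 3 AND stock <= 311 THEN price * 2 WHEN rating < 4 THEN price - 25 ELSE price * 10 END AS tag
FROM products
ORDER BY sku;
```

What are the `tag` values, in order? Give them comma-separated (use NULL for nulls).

3080, 3920, 369, 765, 1770, 525, 408, 960, 186, 56

sku=M22: ELSE → 3080
sku=M34: ELSE → 3920
sku=M37: rating < 2 OR category IN ('garden', 'auto') → 369
sku=M39: rating < 2 OR category IN ('garden', 'auto') → 765
sku=M61: ELSE → 1770
sku=M67: rating < 2 OR category IN ('garden', 'auto') → 525
sku=M83: rating < 2 OR category IN ('garden', 'auto') → 408
sku=M84: rating < 2 OR category IN ('garden', 'auto') → 960
sku=M88: rating < 2 OR category IN ('garden', 'auto') → 186
sku=M90: rating < 4 → 56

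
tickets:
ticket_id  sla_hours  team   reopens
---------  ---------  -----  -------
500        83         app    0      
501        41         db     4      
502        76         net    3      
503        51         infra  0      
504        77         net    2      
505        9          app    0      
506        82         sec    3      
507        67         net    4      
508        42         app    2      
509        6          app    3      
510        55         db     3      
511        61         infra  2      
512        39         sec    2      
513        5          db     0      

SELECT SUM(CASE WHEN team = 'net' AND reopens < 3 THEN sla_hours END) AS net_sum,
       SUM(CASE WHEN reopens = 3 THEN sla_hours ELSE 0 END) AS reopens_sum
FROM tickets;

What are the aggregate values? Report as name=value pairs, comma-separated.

net_sum=77, reopens_sum=219

[net_sum: team = 'net' AND reopens < 3]
ticket_id=500: ✗
ticket_id=501: ✗
ticket_id=502: ✗
ticket_id=503: ✗
ticket_id=504: ✓ → 77
ticket_id=505: ✗
ticket_id=506: ✗
ticket_id=507: ✗
ticket_id=508: ✗
ticket_id=509: ✗
ticket_id=510: ✗
ticket_id=511: ✗
ticket_id=512: ✗
ticket_id=513: ✗
net_sum = 77
—
[reopens_sum: reopens = 3]
ticket_id=500: ✗
ticket_id=501: ✗
ticket_id=502: ✓ → 76
ticket_id=503: ✗
ticket_id=504: ✗
ticket_id=505: ✗
ticket_id=506: ✓ → 82
ticket_id=507: ✗
ticket_id=508: ✗
ticket_id=509: ✓ → 6
ticket_id=510: ✓ → 55
ticket_id=511: ✗
ticket_id=512: ✗
ticket_id=513: ✗
reopens_sum = 76 + 82 + 6 + 55 = 219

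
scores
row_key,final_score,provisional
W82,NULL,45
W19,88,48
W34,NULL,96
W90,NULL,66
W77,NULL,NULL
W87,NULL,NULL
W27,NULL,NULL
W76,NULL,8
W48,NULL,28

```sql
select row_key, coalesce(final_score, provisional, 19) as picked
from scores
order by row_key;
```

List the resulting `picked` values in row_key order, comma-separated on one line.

88, 19, 96, 28, 8, 19, 45, 19, 66

row_key=W19: final_score=88 → 88
row_key=W27: final_score=NULL, provisional=NULL, → literal 19 → 19
row_key=W34: final_score=NULL, provisional=96 → 96
row_key=W48: final_score=NULL, provisional=28 → 28
row_key=W76: final_score=NULL, provisional=8 → 8
row_key=W77: final_score=NULL, provisional=NULL, → literal 19 → 19
row_key=W82: final_score=NULL, provisional=45 → 45
row_key=W87: final_score=NULL, provisional=NULL, → literal 19 → 19
row_key=W90: final_score=NULL, provisional=66 → 66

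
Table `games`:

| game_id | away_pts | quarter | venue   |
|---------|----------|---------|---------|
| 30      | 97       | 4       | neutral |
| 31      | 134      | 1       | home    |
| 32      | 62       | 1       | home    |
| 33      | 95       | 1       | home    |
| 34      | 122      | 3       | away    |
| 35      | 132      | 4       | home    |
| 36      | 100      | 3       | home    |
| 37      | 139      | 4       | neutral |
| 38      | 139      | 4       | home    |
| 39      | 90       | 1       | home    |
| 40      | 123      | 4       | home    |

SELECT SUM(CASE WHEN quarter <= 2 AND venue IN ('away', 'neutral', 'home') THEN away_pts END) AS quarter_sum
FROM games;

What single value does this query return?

game_id=30: ✗
game_id=31: ✓ → 134
game_id=32: ✓ → 62
game_id=33: ✓ → 95
game_id=34: ✗
game_id=35: ✗
game_id=36: ✗
game_id=37: ✗
game_id=38: ✗
game_id=39: ✓ → 90
game_id=40: ✗
quarter_sum = 134 + 62 + 95 + 90 = 381

381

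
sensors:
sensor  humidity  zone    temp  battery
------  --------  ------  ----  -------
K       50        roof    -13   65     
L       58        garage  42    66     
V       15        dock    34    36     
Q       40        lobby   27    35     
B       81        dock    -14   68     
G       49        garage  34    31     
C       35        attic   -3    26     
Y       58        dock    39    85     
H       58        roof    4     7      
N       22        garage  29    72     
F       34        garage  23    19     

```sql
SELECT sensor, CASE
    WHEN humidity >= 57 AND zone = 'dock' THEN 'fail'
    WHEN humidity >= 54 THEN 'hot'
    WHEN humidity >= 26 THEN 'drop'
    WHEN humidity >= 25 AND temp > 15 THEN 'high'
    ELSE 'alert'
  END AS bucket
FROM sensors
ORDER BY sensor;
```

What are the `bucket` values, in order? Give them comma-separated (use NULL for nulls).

fail, drop, drop, drop, hot, drop, hot, alert, drop, alert, fail

sensor=B: humidity >= 57 AND zone = 'dock' → fail
sensor=C: humidity >= 26 → drop
sensor=F: humidity >= 26 → drop
sensor=G: humidity >= 26 → drop
sensor=H: humidity >= 54 → hot
sensor=K: humidity >= 26 → drop
sensor=L: humidity >= 54 → hot
sensor=N: ELSE → alert
sensor=Q: humidity >= 26 → drop
sensor=V: ELSE → alert
sensor=Y: humidity >= 57 AND zone = 'dock' → fail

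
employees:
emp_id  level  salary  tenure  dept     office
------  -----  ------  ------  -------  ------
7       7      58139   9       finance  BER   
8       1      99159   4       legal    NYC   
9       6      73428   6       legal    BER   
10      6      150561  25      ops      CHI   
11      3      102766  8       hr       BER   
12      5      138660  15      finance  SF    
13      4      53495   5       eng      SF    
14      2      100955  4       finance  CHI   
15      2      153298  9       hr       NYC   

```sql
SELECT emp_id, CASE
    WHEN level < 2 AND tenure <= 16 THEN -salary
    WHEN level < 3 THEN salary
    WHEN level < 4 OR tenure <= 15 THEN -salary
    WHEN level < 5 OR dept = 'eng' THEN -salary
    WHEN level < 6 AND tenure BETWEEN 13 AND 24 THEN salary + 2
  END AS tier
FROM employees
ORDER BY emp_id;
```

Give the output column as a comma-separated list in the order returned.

-58139, -99159, -73428, NULL, -102766, -138660, -53495, 100955, 153298

emp_id=7: level < 4 OR tenure <= 15 → -58139
emp_id=8: level < 2 AND tenure <= 16 → -99159
emp_id=9: level < 4 OR tenure <= 15 → -73428
emp_id=10: (no match → NULL) → NULL
emp_id=11: level < 4 OR tenure <= 15 → -102766
emp_id=12: level < 4 OR tenure <= 15 → -138660
emp_id=13: level < 4 OR tenure <= 15 → -53495
emp_id=14: level < 3 → 100955
emp_id=15: level < 3 → 153298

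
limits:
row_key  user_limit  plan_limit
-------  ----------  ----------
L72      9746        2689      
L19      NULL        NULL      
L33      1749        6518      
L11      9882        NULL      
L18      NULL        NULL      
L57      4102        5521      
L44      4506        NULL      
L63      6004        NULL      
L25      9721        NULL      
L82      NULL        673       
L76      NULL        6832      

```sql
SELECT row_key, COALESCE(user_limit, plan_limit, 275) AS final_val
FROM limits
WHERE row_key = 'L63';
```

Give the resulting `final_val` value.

row_key = L63: user_limit=6004, plan_limit=NULL.
user_limit=6004 → 6004

6004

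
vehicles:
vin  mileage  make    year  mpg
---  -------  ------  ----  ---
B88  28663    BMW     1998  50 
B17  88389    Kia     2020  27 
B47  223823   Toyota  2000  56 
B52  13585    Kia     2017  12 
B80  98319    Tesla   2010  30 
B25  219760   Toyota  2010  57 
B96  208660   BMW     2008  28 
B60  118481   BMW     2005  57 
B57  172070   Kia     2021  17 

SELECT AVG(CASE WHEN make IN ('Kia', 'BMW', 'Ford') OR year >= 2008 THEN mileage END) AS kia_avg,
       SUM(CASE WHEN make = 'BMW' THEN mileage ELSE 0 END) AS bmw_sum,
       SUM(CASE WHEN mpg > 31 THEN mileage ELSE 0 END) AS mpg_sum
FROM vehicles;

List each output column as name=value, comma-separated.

kia_avg=118490.875, bmw_sum=355804, mpg_sum=590727

[kia_avg: make IN ('Kia', 'BMW', 'Ford') OR year >= 2008]
vin=B88: ✓ → 28663
vin=B17: ✓ → 88389
vin=B47: ✗
vin=B52: ✓ → 13585
vin=B80: ✓ → 98319
vin=B25: ✓ → 219760
vin=B96: ✓ → 208660
vin=B60: ✓ → 118481
vin=B57: ✓ → 172070
kia_avg = (28663 + 88389 + 13585 + 98319 + 219760 + 208660 + 118481 + 172070) / 8 = 118490.875
—
[bmw_sum: make = 'BMW']
vin=B88: ✓ → 28663
vin=B17: ✗
vin=B47: ✗
vin=B52: ✗
vin=B80: ✗
vin=B25: ✗
vin=B96: ✓ → 208660
vin=B60: ✓ → 118481
vin=B57: ✗
bmw_sum = 28663 + 208660 + 118481 = 355804
—
[mpg_sum: mpg > 31]
vin=B88: ✓ → 28663
vin=B17: ✗
vin=B47: ✓ → 223823
vin=B52: ✗
vin=B80: ✗
vin=B25: ✓ → 219760
vin=B96: ✗
vin=B60: ✓ → 118481
vin=B57: ✗
mpg_sum = 28663 + 223823 + 219760 + 118481 = 590727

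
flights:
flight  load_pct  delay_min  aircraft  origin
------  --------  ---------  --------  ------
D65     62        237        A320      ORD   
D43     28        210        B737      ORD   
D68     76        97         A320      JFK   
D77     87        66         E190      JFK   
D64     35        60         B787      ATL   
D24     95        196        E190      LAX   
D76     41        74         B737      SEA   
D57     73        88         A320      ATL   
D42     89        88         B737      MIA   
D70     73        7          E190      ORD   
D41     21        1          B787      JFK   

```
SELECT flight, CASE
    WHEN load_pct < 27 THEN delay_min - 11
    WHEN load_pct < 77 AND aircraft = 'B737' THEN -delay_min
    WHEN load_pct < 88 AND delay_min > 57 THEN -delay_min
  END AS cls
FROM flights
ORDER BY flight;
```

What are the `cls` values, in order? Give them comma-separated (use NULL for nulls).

flight=D24: (no match → NULL) → NULL
flight=D41: load_pct < 27 → -10
flight=D42: (no match → NULL) → NULL
flight=D43: load_pct < 77 AND aircraft = 'B737' → -210
flight=D57: load_pct < 88 AND delay_min > 57 → -88
flight=D64: load_pct < 88 AND delay_min > 57 → -60
flight=D65: load_pct < 88 AND delay_min > 57 → -237
flight=D68: load_pct < 88 AND delay_min > 57 → -97
flight=D70: (no match → NULL) → NULL
flight=D76: load_pct < 77 AND aircraft = 'B737' → -74
flight=D77: load_pct < 88 AND delay_min > 57 → -66

NULL, -10, NULL, -210, -88, -60, -237, -97, NULL, -74, -66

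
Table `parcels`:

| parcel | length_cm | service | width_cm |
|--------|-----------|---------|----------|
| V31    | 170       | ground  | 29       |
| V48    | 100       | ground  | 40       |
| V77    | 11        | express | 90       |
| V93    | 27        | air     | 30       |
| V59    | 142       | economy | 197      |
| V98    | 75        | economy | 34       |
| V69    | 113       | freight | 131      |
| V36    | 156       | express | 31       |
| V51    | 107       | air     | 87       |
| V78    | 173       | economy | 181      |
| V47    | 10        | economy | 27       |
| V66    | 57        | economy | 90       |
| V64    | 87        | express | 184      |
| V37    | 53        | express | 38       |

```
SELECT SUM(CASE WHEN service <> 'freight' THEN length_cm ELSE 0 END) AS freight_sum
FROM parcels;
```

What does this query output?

parcel=V31: ✓ → 170
parcel=V48: ✓ → 100
parcel=V77: ✓ → 11
parcel=V93: ✓ → 27
parcel=V59: ✓ → 142
parcel=V98: ✓ → 75
parcel=V69: ✗
parcel=V36: ✓ → 156
parcel=V51: ✓ → 107
parcel=V78: ✓ → 173
parcel=V47: ✓ → 10
parcel=V66: ✓ → 57
parcel=V64: ✓ → 87
parcel=V37: ✓ → 53
freight_sum = 170 + 100 + 11 + 27 + 142 + 75 + 156 + 107 + 173 + 10 + 57 + 87 + 53 = 1168

1168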